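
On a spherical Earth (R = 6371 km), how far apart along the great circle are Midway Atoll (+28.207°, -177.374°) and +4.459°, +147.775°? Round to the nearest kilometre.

Δλ = 147.775 − -177.374 = 325.149°; wrapped into (−180°, 180°]: -34.851°.
Δφ = 4.459 − 28.207 = -23.748°.
a = sin²(Δφ/2) + cos φ₁ · cos φ₂ · sin²(Δλ/2) = 0.121128.
c = 2·atan2(√a, √(1−a)) = 0.71095 rad → d = 6371·c ≈ 4529.44 km.

4529 km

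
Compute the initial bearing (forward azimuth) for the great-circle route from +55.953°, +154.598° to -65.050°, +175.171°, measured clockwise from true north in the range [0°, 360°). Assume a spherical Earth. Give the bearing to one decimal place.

169.9°

Δλ = 175.171 − 154.598 = 20.573°.
θ = atan2( sin Δλ · cos φ₂ , cos φ₁ · sin φ₂ − sin φ₁ · cos φ₂ · cos Δλ )
  = atan2(0.14823, -0.83485) = 169.932° → normalised to [0°, 360°): 169.932°.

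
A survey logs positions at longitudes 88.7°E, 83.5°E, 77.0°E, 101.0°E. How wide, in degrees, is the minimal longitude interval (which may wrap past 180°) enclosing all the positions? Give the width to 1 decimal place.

24.0°

Sort the longitudes: +77.0°, +83.5°, +88.7°, +101.0°.
Eastward gaps between consecutive values (wrapping around): 6.5°, 5.2°, 12.3°, 336.0°.
Largest gap = 336.0° ⇒ minimal covering band is its complement: 360° − 336.0° = 24.0°.
Band runs from +77.0° eastward to +101.0°.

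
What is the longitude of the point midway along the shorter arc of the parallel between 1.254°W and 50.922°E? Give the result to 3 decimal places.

Signed shortest Δλ from -1.254° to +50.922° is +52.176°.
Midpoint longitude = -1.254° + (+52.176°)/2 = -1.254° + 26.088° = +24.834°.

24.834°E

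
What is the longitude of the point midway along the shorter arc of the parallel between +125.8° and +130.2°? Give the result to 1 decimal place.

+128.0°

Signed shortest Δλ from +125.8° to +130.2° is +4.4°.
Midpoint longitude = +125.8° + (+4.4°)/2 = +125.8° + 2.2° = +128.0°.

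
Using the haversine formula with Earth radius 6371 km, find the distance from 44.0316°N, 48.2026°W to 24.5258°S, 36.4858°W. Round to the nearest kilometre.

Δλ = -36.4858 − -48.2026 = 11.7168°.
Δφ = -24.5258 − 44.0316 = -68.5574°.
a = sin²(Δφ/2) + cos φ₁ · cos φ₂ · sin²(Δλ/2) = 0.324030.
c = 2·atan2(√a, √(1−a)) = 1.21115 rad → d = 6371·c ≈ 7716.26 km.

7716 km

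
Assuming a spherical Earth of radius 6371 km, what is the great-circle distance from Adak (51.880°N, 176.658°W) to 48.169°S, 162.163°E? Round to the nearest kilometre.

11305 km

Δλ = 162.163 − -176.658 = 338.821°; wrapped into (−180°, 180°]: -21.179°.
Δφ = -48.169 − 51.880 = -100.049°.
a = sin²(Δφ/2) + cos φ₁ · cos φ₂ · sin²(Δλ/2) = 0.601149.
c = 2·atan2(√a, √(1−a)) = 1.77450 rad → d = 6371·c ≈ 11305.34 km.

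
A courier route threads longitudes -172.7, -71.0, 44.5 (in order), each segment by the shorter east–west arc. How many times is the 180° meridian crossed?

Leg 1: -172.7° → -71.0°, shortest Δλ = 101.7° (east) — does not cross 180°.
Leg 2: -71.0° → +44.5°, shortest Δλ = 115.5° (east) — does not cross 180°.
Total crossings: 0.

0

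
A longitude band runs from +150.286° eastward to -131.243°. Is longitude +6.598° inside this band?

No

Band width going east from +150.286° to -131.243°: ((-131.243 − 150.286) mod 360) = 78.471°.
Offset of +6.598° east of the west edge: ((6.598 − 150.286) mod 360) = 216.312°.
216.312° > 78.471° ⇒ outside.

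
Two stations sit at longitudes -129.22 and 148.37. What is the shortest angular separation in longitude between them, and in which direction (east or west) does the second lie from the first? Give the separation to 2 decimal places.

82.41° west

Raw difference: 148.37 − -129.22 = 277.59°.
Normalise into (−180°, 180°]: 277.59° − 360° = -82.41°.
Negative ⇒ the second point lies to the west; separation 82.41°.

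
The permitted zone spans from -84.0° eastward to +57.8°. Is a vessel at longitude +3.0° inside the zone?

Band width going east from -84.0° to +57.8°: ((57.8 − -84.0) mod 360) = 141.8°.
Offset of +3.0° east of the west edge: ((3.0 − -84.0) mod 360) = 87.0°.
87.0° ≤ 141.8° ⇒ inside.

Yes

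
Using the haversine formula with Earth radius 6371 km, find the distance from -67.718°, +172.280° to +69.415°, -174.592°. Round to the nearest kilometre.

Δλ = -174.592 − 172.280 = -346.872°; wrapped into (−180°, 180°]: 13.128°.
Δφ = 69.415 − -67.718 = 137.133°.
a = sin²(Δφ/2) + cos φ₁ · cos φ₂ · sin²(Δλ/2) = 0.868209.
c = 2·atan2(√a, √(1−a)) = 2.39856 rad → d = 6371·c ≈ 15281.21 km.

15281 km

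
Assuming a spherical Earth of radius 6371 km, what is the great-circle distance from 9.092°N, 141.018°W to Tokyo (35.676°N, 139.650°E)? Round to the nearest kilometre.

Δλ = 139.650 − -141.018 = 280.668°; wrapped into (−180°, 180°]: -79.332°.
Δφ = 35.676 − 9.092 = 26.584°.
a = sin²(Δφ/2) + cos φ₁ · cos φ₂ · sin²(Δλ/2) = 0.379678.
c = 2·atan2(√a, √(1−a)) = 1.32777 rad → d = 6371·c ≈ 8459.20 km.

8459 km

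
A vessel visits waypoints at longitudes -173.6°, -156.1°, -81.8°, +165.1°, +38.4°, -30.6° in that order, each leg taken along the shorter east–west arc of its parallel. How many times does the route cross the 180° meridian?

1

Leg 1: -173.6° → -156.1°, shortest Δλ = 17.5° (east) — does not cross 180°.
Leg 2: -156.1° → -81.8°, shortest Δλ = 74.3° (east) — does not cross 180°.
Leg 3: -81.8° → +165.1°, shortest Δλ = -113.1° (west) — crosses 180°.
Leg 4: +165.1° → +38.4°, shortest Δλ = -126.7° (west) — does not cross 180°.
Leg 5: +38.4° → -30.6°, shortest Δλ = -69.0° (west) — does not cross 180°.
Total crossings: 1.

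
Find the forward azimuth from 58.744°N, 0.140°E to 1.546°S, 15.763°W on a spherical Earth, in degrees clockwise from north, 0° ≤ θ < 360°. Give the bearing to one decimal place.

198.1°

Δλ = -15.763 − 0.140 = -15.903°.
θ = atan2( sin Δλ · cos φ₂ , cos φ₁ · sin φ₂ − sin φ₁ · cos φ₂ · cos Δλ )
  = atan2(-0.27391, -0.83584) = -161.856° → normalised to [0°, 360°): 198.144°.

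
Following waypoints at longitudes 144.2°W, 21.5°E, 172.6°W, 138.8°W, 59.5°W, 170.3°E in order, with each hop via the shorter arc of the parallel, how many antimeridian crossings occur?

2

Leg 1: -144.2° → +21.5°, shortest Δλ = 165.7° (east) — does not cross 180°.
Leg 2: +21.5° → -172.6°, shortest Δλ = 165.9° (east) — crosses 180°.
Leg 3: -172.6° → -138.8°, shortest Δλ = 33.8° (east) — does not cross 180°.
Leg 4: -138.8° → -59.5°, shortest Δλ = 79.3° (east) — does not cross 180°.
Leg 5: -59.5° → +170.3°, shortest Δλ = -130.2° (west) — crosses 180°.
Total crossings: 2.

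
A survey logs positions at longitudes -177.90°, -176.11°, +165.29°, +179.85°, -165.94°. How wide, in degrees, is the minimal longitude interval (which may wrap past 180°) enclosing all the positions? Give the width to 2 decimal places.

Sort the longitudes: -177.90°, -176.11°, -165.94°, +165.29°, +179.85°.
Eastward gaps between consecutive values (wrapping around): 1.79°, 10.17°, 331.23°, 14.56°, 2.25°.
Largest gap = 331.23° ⇒ minimal covering band is its complement: 360° − 331.23° = 28.77°.
Band runs from +165.29° eastward to -165.94°, crossing the antimeridian.

28.77°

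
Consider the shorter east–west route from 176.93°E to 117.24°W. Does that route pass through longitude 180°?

Naïve |-117.24 − 176.93| = 294.17° > 180°, so the shorter arc goes the other way round — across 180°.
Signed shortest Δλ = ((-117.24 − 176.93 + 180) mod 360) − 180 = 65.83°.
Going east by 65.83° from +176.93° passes through 180° before reaching -117.24°.

Yes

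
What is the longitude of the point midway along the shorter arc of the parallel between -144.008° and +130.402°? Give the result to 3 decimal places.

Signed shortest Δλ from -144.008° to +130.402° is -85.590°.
Midpoint longitude = -144.008° + (-85.590°)/2 = -144.008° − 42.795° = -186.803°.
Normalise into (−180°, 180°]: +173.197°.
(The naïve average (-144.008 + +130.402)/2 = -6.803° is on the wrong side of the globe.)

+173.197°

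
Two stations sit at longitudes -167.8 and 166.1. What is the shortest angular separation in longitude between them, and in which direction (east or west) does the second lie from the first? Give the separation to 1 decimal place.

26.1° west

Raw difference: 166.1 − -167.8 = 333.9°.
Normalise into (−180°, 180°]: 333.9° − 360° = -26.1°.
Negative ⇒ the second point lies to the west; separation 26.1°.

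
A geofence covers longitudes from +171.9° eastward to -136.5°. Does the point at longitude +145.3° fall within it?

No

Band width going east from +171.9° to -136.5°: ((-136.5 − 171.9) mod 360) = 51.6°.
Offset of +145.3° east of the west edge: ((145.3 − 171.9) mod 360) = 333.4°.
333.4° > 51.6° ⇒ outside.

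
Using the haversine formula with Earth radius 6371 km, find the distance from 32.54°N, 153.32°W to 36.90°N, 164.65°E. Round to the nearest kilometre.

Δλ = 164.65 − -153.32 = 317.97°; wrapped into (−180°, 180°]: -42.03°.
Δφ = 36.90 − 32.54 = 4.36°.
a = sin²(Δφ/2) + cos φ₁ · cos φ₂ · sin²(Δλ/2) = 0.088144.
c = 2·atan2(√a, √(1−a)) = 0.60287 rad → d = 6371·c ≈ 3840.89 km.

3841 km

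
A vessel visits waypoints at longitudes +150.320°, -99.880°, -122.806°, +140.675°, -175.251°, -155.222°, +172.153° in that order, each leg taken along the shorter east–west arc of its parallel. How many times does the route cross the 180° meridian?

4

Leg 1: +150.320° → -99.880°, shortest Δλ = 109.8° (east) — crosses 180°.
Leg 2: -99.880° → -122.806°, shortest Δλ = -22.926° (west) — does not cross 180°.
Leg 3: -122.806° → +140.675°, shortest Δλ = -96.519° (west) — crosses 180°.
Leg 4: +140.675° → -175.251°, shortest Δλ = 44.074° (east) — crosses 180°.
Leg 5: -175.251° → -155.222°, shortest Δλ = 20.029° (east) — does not cross 180°.
Leg 6: -155.222° → +172.153°, shortest Δλ = -32.625° (west) — crosses 180°.
Total crossings: 4.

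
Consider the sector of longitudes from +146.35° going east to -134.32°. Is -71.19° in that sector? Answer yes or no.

Band width going east from +146.35° to -134.32°: ((-134.32 − 146.35) mod 360) = 79.33°.
Offset of -71.19° east of the west edge: ((-71.19 − 146.35) mod 360) = 142.46°.
142.46° > 79.33° ⇒ outside.

No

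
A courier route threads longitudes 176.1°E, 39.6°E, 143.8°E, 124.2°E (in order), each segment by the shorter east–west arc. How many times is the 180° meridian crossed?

Leg 1: +176.1° → +39.6°, shortest Δλ = -136.5° (west) — does not cross 180°.
Leg 2: +39.6° → +143.8°, shortest Δλ = 104.2° (east) — does not cross 180°.
Leg 3: +143.8° → +124.2°, shortest Δλ = -19.6° (west) — does not cross 180°.
Total crossings: 0.

0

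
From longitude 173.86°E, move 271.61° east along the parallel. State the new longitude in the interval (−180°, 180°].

85.47°E

Start at +173.86°; shift +271.61° → +445.47°.
+445.47° lies outside (−180°, 180°]; subtract 360° → +85.47°.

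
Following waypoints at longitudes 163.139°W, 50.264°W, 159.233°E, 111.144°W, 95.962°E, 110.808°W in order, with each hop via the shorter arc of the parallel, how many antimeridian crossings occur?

4

Leg 1: -163.139° → -50.264°, shortest Δλ = 112.875° (east) — does not cross 180°.
Leg 2: -50.264° → +159.233°, shortest Δλ = -150.503° (west) — crosses 180°.
Leg 3: +159.233° → -111.144°, shortest Δλ = 89.623° (east) — crosses 180°.
Leg 4: -111.144° → +95.962°, shortest Δλ = -152.894° (west) — crosses 180°.
Leg 5: +95.962° → -110.808°, shortest Δλ = 153.23° (east) — crosses 180°.
Total crossings: 4.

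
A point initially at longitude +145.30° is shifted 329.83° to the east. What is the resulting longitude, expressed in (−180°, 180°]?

+115.13°

Start at +145.30°; shift +329.83° → +475.13°.
+475.13° lies outside (−180°, 180°]; subtract 360° → +115.13°.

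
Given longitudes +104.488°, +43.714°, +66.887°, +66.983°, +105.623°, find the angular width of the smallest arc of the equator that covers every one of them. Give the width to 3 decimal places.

Sort the longitudes: +43.714°, +66.887°, +66.983°, +104.488°, +105.623°.
Eastward gaps between consecutive values (wrapping around): 23.173°, 0.096°, 37.505°, 1.135°, 298.091°.
Largest gap = 298.091° ⇒ minimal covering band is its complement: 360° − 298.091° = 61.909°.
Band runs from +43.714° eastward to +105.623°.

61.909°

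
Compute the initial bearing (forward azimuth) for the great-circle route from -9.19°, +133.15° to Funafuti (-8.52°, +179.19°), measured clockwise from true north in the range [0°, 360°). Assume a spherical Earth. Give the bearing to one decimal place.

92.9°

Δλ = 179.19 − 133.15 = 46.04°.
θ = atan2( sin Δλ · cos φ₂ , cos φ₁ · sin φ₂ − sin φ₁ · cos φ₂ · cos Δλ )
  = atan2(0.71188, -0.03661) = 92.944° → normalised to [0°, 360°): 92.944°.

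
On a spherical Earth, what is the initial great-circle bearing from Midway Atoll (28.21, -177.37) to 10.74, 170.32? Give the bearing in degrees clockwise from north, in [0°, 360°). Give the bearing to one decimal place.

Δλ = 170.32 − -177.37 = 347.69°; wrapped into (−180°, 180°]: -12.31°.
θ = atan2( sin Δλ · cos φ₂ , cos φ₁ · sin φ₂ − sin φ₁ · cos φ₂ · cos Δλ )
  = atan2(-0.20947, -0.28953) = -144.115° → normalised to [0°, 360°): 215.885°.

215.9°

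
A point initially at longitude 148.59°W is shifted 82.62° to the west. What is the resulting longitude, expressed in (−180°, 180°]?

128.79°E

Start at -148.59°; shift −82.62° → -231.21°.
-231.21° lies outside (−180°, 180°]; add 360° → +128.79°.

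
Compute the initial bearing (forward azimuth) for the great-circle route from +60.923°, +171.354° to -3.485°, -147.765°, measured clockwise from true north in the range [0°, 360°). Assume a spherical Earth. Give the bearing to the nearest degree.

137°

Δλ = -147.765 − 171.354 = -319.119°; wrapped into (−180°, 180°]: 40.881°.
θ = atan2( sin Δλ · cos φ₂ , cos φ₁ · sin φ₂ − sin φ₁ · cos φ₂ · cos Δλ )
  = atan2(0.65328, -0.68910) = 136.529° → normalised to [0°, 360°): 136.529°.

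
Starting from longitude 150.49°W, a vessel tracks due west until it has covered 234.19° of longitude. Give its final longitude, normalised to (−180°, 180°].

24.68°W

Start at -150.49°; shift −234.19° → -384.68°.
-384.68° lies outside (−180°, 180°]; add 360° → -24.68°.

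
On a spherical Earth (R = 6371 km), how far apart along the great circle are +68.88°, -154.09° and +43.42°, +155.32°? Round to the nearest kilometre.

Δλ = 155.32 − -154.09 = 309.41°; wrapped into (−180°, 180°]: -50.59°.
Δφ = 43.42 − 68.88 = -25.46°.
a = sin²(Δφ/2) + cos φ₁ · cos φ₂ · sin²(Δλ/2) = 0.096338.
c = 2·atan2(√a, √(1−a)) = 0.63119 rad → d = 6371·c ≈ 4021.33 km.

4021 km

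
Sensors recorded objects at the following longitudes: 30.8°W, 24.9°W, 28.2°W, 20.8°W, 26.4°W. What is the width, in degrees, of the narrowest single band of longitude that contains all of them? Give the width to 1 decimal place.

10.0°

Sort the longitudes: -30.8°, -28.2°, -26.4°, -24.9°, -20.8°.
Eastward gaps between consecutive values (wrapping around): 2.6°, 1.8°, 1.5°, 4.1°, 350.0°.
Largest gap = 350.0° ⇒ minimal covering band is its complement: 360° − 350.0° = 10.0°.
Band runs from -30.8° eastward to -20.8°.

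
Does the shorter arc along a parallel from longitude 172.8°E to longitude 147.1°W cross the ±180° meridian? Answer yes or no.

Naïve |-147.1 − 172.8| = 319.9° > 180°, so the shorter arc goes the other way round — across 180°.
Signed shortest Δλ = ((-147.1 − 172.8 + 180) mod 360) − 180 = 40.1°.
Going east by 40.1° from +172.8° passes through 180° before reaching -147.1°.

Yes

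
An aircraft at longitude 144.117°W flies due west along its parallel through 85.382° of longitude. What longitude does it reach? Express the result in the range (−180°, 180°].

130.501°E

Start at -144.117°; shift −85.382° → -229.499°.
-229.499° lies outside (−180°, 180°]; add 360° → +130.501°.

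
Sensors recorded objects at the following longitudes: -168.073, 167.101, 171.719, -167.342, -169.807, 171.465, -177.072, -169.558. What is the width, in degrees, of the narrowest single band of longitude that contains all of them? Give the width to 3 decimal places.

Sort the longitudes: -177.072°, -169.807°, -169.558°, -168.073°, -167.342°, +167.101°, +171.465°, +171.719°.
Eastward gaps between consecutive values (wrapping around): 7.265°, 0.249°, 1.485°, 0.731°, 334.443°, 4.364°, 0.254°, 11.209°.
Largest gap = 334.443° ⇒ minimal covering band is its complement: 360° − 334.443° = 25.557°.
Band runs from +167.101° eastward to -167.342°, crossing the antimeridian.

25.557°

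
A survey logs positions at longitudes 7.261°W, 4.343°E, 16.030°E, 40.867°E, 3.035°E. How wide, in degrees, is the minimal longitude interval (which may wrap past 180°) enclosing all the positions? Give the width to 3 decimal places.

Sort the longitudes: -7.261°, +3.035°, +4.343°, +16.030°, +40.867°.
Eastward gaps between consecutive values (wrapping around): 10.296°, 1.308°, 11.687°, 24.837°, 311.872°.
Largest gap = 311.872° ⇒ minimal covering band is its complement: 360° − 311.872° = 48.128°.
Band runs from -7.261° eastward to +40.867°.

48.128°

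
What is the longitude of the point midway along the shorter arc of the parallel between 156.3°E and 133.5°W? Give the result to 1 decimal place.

Signed shortest Δλ from +156.3° to -133.5° is +70.2°.
Midpoint longitude = +156.3° + (+70.2°)/2 = +156.3° + 35.1° = +191.4°.
Normalise into (−180°, 180°]: -168.6°.
(The naïve average (+156.3 + -133.5)/2 = 11.4° is on the wrong side of the globe.)

168.6°W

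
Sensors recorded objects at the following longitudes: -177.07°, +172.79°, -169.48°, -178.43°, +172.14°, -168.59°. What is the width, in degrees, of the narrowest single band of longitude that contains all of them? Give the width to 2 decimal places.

Sort the longitudes: -178.43°, -177.07°, -169.48°, -168.59°, +172.14°, +172.79°.
Eastward gaps between consecutive values (wrapping around): 1.36°, 7.59°, 0.89°, 340.73°, 0.65°, 8.78°.
Largest gap = 340.73° ⇒ minimal covering band is its complement: 360° − 340.73° = 19.27°.
Band runs from +172.14° eastward to -168.59°, crossing the antimeridian.

19.27°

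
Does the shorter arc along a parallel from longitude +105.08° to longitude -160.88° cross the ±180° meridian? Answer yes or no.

Yes

Naïve |-160.88 − 105.08| = 265.96° > 180°, so the shorter arc goes the other way round — across 180°.
Signed shortest Δλ = ((-160.88 − 105.08 + 180) mod 360) − 180 = 94.04°.
Going east by 94.04° from +105.08° passes through 180° before reaching -160.88°.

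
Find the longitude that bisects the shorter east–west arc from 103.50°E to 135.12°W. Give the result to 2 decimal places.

Signed shortest Δλ from +103.50° to -135.12° is +121.38°.
Midpoint longitude = +103.50° + (+121.38°)/2 = +103.50° + 60.69° = +164.19°.
(The naïve average (+103.50 + -135.12)/2 = -15.81° is on the wrong side of the globe.)

164.19°E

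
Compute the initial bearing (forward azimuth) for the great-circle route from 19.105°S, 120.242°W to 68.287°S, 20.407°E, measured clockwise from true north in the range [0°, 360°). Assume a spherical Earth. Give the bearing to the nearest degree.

Δλ = 20.407 − -120.242 = 140.649°.
θ = atan2( sin Δλ · cos φ₂ , cos φ₁ · sin φ₂ − sin φ₁ · cos φ₂ · cos Δλ )
  = atan2(0.23458, -0.97151) = 166.425° → normalised to [0°, 360°): 166.425°.

166°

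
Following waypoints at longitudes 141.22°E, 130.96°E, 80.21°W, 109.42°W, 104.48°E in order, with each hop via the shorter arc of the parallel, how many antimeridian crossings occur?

2

Leg 1: +141.22° → +130.96°, shortest Δλ = -10.26° (west) — does not cross 180°.
Leg 2: +130.96° → -80.21°, shortest Δλ = 148.83° (east) — crosses 180°.
Leg 3: -80.21° → -109.42°, shortest Δλ = -29.21° (west) — does not cross 180°.
Leg 4: -109.42° → +104.48°, shortest Δλ = -146.1° (west) — crosses 180°.
Total crossings: 2.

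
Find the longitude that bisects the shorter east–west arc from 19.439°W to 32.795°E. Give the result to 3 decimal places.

Signed shortest Δλ from -19.439° to +32.795° is +52.234°.
Midpoint longitude = -19.439° + (+52.234°)/2 = -19.439° + 26.117° = +6.678°.

6.678°E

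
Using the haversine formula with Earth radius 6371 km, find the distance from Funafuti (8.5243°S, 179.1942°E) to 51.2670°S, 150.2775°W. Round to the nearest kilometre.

Δλ = -150.2775 − 179.1942 = -329.4717°; wrapped into (−180°, 180°]: 30.5283°.
Δφ = -51.2670 − -8.5243 = -42.7427°.
a = sin²(Δφ/2) + cos φ₁ · cos φ₂ · sin²(Δλ/2) = 0.175684.
c = 2·atan2(√a, √(1−a)) = 0.86501 rad → d = 6371·c ≈ 5510.98 km.

5511 km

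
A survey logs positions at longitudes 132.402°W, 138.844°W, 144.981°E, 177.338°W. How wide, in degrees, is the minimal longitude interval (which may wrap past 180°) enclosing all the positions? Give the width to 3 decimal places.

Sort the longitudes: -177.338°, -138.844°, -132.402°, +144.981°.
Eastward gaps between consecutive values (wrapping around): 38.494°, 6.442°, 277.383°, 37.681°.
Largest gap = 277.383° ⇒ minimal covering band is its complement: 360° − 277.383° = 82.617°.
Band runs from +144.981° eastward to -132.402°, crossing the antimeridian.

82.617°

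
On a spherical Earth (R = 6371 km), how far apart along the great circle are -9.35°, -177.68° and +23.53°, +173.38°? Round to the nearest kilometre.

3783 km

Δλ = 173.38 − -177.68 = 351.06°; wrapped into (−180°, 180°]: -8.94°.
Δφ = 23.53 − -9.35 = 32.88°.
a = sin²(Δφ/2) + cos φ₁ · cos φ₂ · sin²(Δλ/2) = 0.085590.
c = 2·atan2(√a, √(1−a)) = 0.59380 rad → d = 6371·c ≈ 3783.12 km.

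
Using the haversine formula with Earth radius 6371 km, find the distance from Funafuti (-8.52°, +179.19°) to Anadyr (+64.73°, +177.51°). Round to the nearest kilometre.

8146 km

Δλ = 177.51 − 179.19 = -1.68°.
Δφ = 64.73 − -8.52 = 73.25°.
a = sin²(Δφ/2) + cos φ₁ · cos φ₂ · sin²(Δλ/2) = 0.355993.
c = 2·atan2(√a, √(1−a)) = 1.27864 rad → d = 6371·c ≈ 8146.24 km.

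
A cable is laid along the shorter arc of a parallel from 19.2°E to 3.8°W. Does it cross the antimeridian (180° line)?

No

Signed shortest Δλ = ((-3.8 − 19.2 + 180) mod 360) − 180 = -23.0°.
Going west by 23.0° from +19.2° reaches -3.8° without touching 180°.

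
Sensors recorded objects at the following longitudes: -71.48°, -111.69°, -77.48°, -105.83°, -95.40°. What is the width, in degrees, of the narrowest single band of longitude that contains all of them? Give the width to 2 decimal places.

Sort the longitudes: -111.69°, -105.83°, -95.40°, -77.48°, -71.48°.
Eastward gaps between consecutive values (wrapping around): 5.86°, 10.43°, 17.92°, 6.00°, 319.79°.
Largest gap = 319.79° ⇒ minimal covering band is its complement: 360° − 319.79° = 40.21°.
Band runs from -111.69° eastward to -71.48°.

40.21°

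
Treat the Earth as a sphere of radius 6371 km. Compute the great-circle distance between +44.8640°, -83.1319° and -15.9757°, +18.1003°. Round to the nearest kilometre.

12129 km

Δλ = 18.1003 − -83.1319 = 101.2322°.
Δφ = -15.9757 − 44.8640 = -60.8397°.
a = sin²(Δφ/2) + cos φ₁ · cos φ₂ · sin²(Δλ/2) = 0.663441.
c = 2·atan2(√a, √(1−a)) = 1.90380 rad → d = 6371·c ≈ 12129.11 km.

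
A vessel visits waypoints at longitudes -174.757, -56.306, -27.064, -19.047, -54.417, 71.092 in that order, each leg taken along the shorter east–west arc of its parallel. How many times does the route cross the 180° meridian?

Leg 1: -174.757° → -56.306°, shortest Δλ = 118.451° (east) — does not cross 180°.
Leg 2: -56.306° → -27.064°, shortest Δλ = 29.242° (east) — does not cross 180°.
Leg 3: -27.064° → -19.047°, shortest Δλ = 8.017° (east) — does not cross 180°.
Leg 4: -19.047° → -54.417°, shortest Δλ = -35.37° (west) — does not cross 180°.
Leg 5: -54.417° → +71.092°, shortest Δλ = 125.509° (east) — does not cross 180°.
Total crossings: 0.

0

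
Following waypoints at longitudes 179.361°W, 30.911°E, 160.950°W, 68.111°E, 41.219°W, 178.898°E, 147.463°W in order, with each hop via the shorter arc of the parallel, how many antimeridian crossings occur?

5

Leg 1: -179.361° → +30.911°, shortest Δλ = -149.728° (west) — crosses 180°.
Leg 2: +30.911° → -160.950°, shortest Δλ = 168.139° (east) — crosses 180°.
Leg 3: -160.950° → +68.111°, shortest Δλ = -130.939° (west) — crosses 180°.
Leg 4: +68.111° → -41.219°, shortest Δλ = -109.33° (west) — does not cross 180°.
Leg 5: -41.219° → +178.898°, shortest Δλ = -139.883° (west) — crosses 180°.
Leg 6: +178.898° → -147.463°, shortest Δλ = 33.639° (east) — crosses 180°.
Total crossings: 5.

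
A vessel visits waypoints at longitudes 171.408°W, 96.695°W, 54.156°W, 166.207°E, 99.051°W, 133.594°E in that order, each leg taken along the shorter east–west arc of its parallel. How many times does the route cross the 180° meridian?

3

Leg 1: -171.408° → -96.695°, shortest Δλ = 74.713° (east) — does not cross 180°.
Leg 2: -96.695° → -54.156°, shortest Δλ = 42.539° (east) — does not cross 180°.
Leg 3: -54.156° → +166.207°, shortest Δλ = -139.637° (west) — crosses 180°.
Leg 4: +166.207° → -99.051°, shortest Δλ = 94.742° (east) — crosses 180°.
Leg 5: -99.051° → +133.594°, shortest Δλ = -127.355° (west) — crosses 180°.
Total crossings: 3.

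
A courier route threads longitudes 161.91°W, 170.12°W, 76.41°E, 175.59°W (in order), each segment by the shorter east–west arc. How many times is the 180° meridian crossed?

Leg 1: -161.91° → -170.12°, shortest Δλ = -8.21° (west) — does not cross 180°.
Leg 2: -170.12° → +76.41°, shortest Δλ = -113.47° (west) — crosses 180°.
Leg 3: +76.41° → -175.59°, shortest Δλ = 108.0° (east) — crosses 180°.
Total crossings: 2.

2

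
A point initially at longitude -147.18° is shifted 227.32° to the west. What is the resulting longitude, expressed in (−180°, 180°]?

Start at -147.18°; shift −227.32° → -374.50°.
-374.50° lies outside (−180°, 180°]; add 360° → -14.50°.

-14.50°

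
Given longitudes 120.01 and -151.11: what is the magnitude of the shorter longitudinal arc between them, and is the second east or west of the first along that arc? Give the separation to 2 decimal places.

Raw difference: -151.11 − 120.01 = -271.12°.
Normalise into (−180°, 180°]: -271.12° + 360° = 88.88°.
Positive ⇒ the second point lies to the east; separation 88.88°.

88.88° east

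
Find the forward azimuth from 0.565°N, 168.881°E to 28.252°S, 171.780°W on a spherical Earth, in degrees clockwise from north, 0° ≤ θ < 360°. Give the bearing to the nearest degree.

149°

Δλ = -171.780 − 168.881 = -340.661°; wrapped into (−180°, 180°]: 19.339°.
θ = atan2( sin Δλ · cos φ₂ , cos φ₁ · sin φ₂ − sin φ₁ · cos φ₂ · cos Δλ )
  = atan2(0.29171, -0.48152) = 148.792° → normalised to [0°, 360°): 148.792°.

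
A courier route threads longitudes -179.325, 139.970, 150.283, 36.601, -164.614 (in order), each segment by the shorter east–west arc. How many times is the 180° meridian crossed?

Leg 1: -179.325° → +139.970°, shortest Δλ = -40.705° (west) — crosses 180°.
Leg 2: +139.970° → +150.283°, shortest Δλ = 10.313° (east) — does not cross 180°.
Leg 3: +150.283° → +36.601°, shortest Δλ = -113.682° (west) — does not cross 180°.
Leg 4: +36.601° → -164.614°, shortest Δλ = 158.785° (east) — crosses 180°.
Total crossings: 2.

2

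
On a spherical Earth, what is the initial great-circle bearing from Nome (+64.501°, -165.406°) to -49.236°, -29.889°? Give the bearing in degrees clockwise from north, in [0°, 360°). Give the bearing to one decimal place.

78.3°

Δλ = -29.889 − -165.406 = 135.517°.
θ = atan2( sin Δλ · cos φ₂ , cos φ₁ · sin φ₂ − sin φ₁ · cos φ₂ · cos Δλ )
  = atan2(0.45752, 0.09441) = 78.340° → normalised to [0°, 360°): 78.340°.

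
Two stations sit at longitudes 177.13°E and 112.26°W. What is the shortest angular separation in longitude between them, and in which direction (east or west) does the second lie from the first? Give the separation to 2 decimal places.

Raw difference: -112.26 − 177.13 = -289.39°.
Normalise into (−180°, 180°]: -289.39° + 360° = 70.61°.
Positive ⇒ the second point lies to the east; separation 70.61°.

70.61° east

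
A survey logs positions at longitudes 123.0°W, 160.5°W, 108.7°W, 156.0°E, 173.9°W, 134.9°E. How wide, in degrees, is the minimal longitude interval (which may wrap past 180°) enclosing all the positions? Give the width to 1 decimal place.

116.4°

Sort the longitudes: -173.9°, -160.5°, -123.0°, -108.7°, +134.9°, +156.0°.
Eastward gaps between consecutive values (wrapping around): 13.4°, 37.5°, 14.3°, 243.6°, 21.1°, 30.1°.
Largest gap = 243.6° ⇒ minimal covering band is its complement: 360° − 243.6° = 116.4°.
Band runs from +134.9° eastward to -108.7°, crossing the antimeridian.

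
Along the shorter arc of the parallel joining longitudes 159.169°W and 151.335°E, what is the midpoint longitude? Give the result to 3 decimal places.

Signed shortest Δλ from -159.169° to +151.335° is -49.496°.
Midpoint longitude = -159.169° + (-49.496°)/2 = -159.169° − 24.748° = -183.917°.
Normalise into (−180°, 180°]: +176.083°.
(The naïve average (-159.169 + +151.335)/2 = -3.917° is on the wrong side of the globe.)

176.083°E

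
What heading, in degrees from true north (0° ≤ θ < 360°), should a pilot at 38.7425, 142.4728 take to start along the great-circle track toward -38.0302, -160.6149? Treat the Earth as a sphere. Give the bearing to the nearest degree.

Δλ = -160.6149 − 142.4728 = -303.0877°; wrapped into (−180°, 180°]: 56.9123°.
θ = atan2( sin Δλ · cos φ₂ , cos φ₁ · sin φ₂ − sin φ₁ · cos φ₂ · cos Δλ )
  = atan2(0.65995, -0.74963) = 138.640° → normalised to [0°, 360°): 138.640°.

139°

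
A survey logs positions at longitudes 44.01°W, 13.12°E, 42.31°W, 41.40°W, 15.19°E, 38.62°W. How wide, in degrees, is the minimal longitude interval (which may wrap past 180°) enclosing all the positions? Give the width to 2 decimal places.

59.20°

Sort the longitudes: -44.01°, -42.31°, -41.40°, -38.62°, +13.12°, +15.19°.
Eastward gaps between consecutive values (wrapping around): 1.70°, 0.91°, 2.78°, 51.74°, 2.07°, 300.80°.
Largest gap = 300.80° ⇒ minimal covering band is its complement: 360° − 300.80° = 59.20°.
Band runs from -44.01° eastward to +15.19°.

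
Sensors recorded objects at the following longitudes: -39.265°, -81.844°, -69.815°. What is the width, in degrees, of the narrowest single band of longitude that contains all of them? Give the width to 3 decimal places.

42.579°

Sort the longitudes: -81.844°, -69.815°, -39.265°.
Eastward gaps between consecutive values (wrapping around): 12.029°, 30.550°, 317.421°.
Largest gap = 317.421° ⇒ minimal covering band is its complement: 360° − 317.421° = 42.579°.
Band runs from -81.844° eastward to -39.265°.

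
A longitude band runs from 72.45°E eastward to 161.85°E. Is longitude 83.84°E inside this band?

Band width going east from +72.45° to +161.85°: ((161.85 − 72.45) mod 360) = 89.40°.
Offset of +83.84° east of the west edge: ((83.84 − 72.45) mod 360) = 11.39°.
11.39° ≤ 89.40° ⇒ inside.

Yes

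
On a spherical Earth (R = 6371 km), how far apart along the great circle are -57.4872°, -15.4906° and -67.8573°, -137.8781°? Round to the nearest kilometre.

Δλ = -137.8781 − -15.4906 = -122.3875°.
Δφ = -67.8573 − -57.4872 = -10.3701°.
a = sin²(Δφ/2) + cos φ₁ · cos φ₂ · sin²(Δλ/2) = 0.163718.
c = 2·atan2(√a, √(1−a)) = 0.83313 rad → d = 6371·c ≈ 5307.86 km.

5308 km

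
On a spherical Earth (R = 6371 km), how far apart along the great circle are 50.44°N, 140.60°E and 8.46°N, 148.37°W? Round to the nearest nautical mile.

4290 nmi

Δλ = -148.37 − 140.60 = -288.97°; wrapped into (−180°, 180°]: 71.03°.
Δφ = 8.46 − 50.44 = -41.98°.
a = sin²(Δφ/2) + cos φ₁ · cos φ₂ · sin²(Δλ/2) = 0.340898.
c = 2·atan2(√a, √(1−a)) = 1.24696 rad → d = 6371·c ≈ 7944.39 km ≈ 4289.63 nmi.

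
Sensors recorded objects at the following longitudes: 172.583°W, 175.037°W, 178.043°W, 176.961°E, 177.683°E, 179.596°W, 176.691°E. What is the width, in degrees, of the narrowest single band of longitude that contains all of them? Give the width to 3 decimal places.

Sort the longitudes: -179.596°, -178.043°, -175.037°, -172.583°, +176.691°, +176.961°, +177.683°.
Eastward gaps between consecutive values (wrapping around): 1.553°, 3.006°, 2.454°, 349.274°, 0.270°, 0.722°, 2.721°.
Largest gap = 349.274° ⇒ minimal covering band is its complement: 360° − 349.274° = 10.726°.
Band runs from +176.691° eastward to -172.583°, crossing the antimeridian.

10.726°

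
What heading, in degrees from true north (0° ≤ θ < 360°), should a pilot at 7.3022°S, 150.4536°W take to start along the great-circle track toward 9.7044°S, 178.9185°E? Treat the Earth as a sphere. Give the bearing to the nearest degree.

263°

Δλ = 178.9185 − -150.4536 = 329.3721°; wrapped into (−180°, 180°]: -30.6279°.
θ = atan2( sin Δλ · cos φ₂ , cos φ₁ · sin φ₂ − sin φ₁ · cos φ₂ · cos Δλ )
  = atan2(-0.50217, -0.05939) = -96.745° → normalised to [0°, 360°): 263.255°.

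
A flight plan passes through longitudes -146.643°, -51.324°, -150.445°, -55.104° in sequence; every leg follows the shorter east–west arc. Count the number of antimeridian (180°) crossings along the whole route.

0

Leg 1: -146.643° → -51.324°, shortest Δλ = 95.319° (east) — does not cross 180°.
Leg 2: -51.324° → -150.445°, shortest Δλ = -99.121° (west) — does not cross 180°.
Leg 3: -150.445° → -55.104°, shortest Δλ = 95.341° (east) — does not cross 180°.
Total crossings: 0.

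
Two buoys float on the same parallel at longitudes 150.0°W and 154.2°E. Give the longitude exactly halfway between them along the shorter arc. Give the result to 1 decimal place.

177.9°W

Signed shortest Δλ from -150.0° to +154.2° is -55.8°.
Midpoint longitude = -150.0° + (-55.8°)/2 = -150.0° − 27.9° = -177.9°.
(The naïve average (-150.0 + +154.2)/2 = 2.1° is on the wrong side of the globe.)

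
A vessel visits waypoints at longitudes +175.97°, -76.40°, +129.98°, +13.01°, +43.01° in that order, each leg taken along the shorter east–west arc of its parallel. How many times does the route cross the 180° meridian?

Leg 1: +175.97° → -76.40°, shortest Δλ = 107.63° (east) — crosses 180°.
Leg 2: -76.40° → +129.98°, shortest Δλ = -153.62° (west) — crosses 180°.
Leg 3: +129.98° → +13.01°, shortest Δλ = -116.97° (west) — does not cross 180°.
Leg 4: +13.01° → +43.01°, shortest Δλ = 30.0° (east) — does not cross 180°.
Total crossings: 2.

2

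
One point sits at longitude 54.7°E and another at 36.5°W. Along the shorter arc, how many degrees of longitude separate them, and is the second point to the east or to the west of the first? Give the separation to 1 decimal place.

Raw difference: -36.5 − 54.7 = -91.2°.
Normalise into (−180°, 180°]: -91.2° stays -91.2°.
Negative ⇒ the second point lies to the west; separation 91.2°.

91.2° west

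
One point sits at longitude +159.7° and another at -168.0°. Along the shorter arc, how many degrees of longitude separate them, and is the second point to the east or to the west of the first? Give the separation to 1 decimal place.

Raw difference: -168.0 − 159.7 = -327.7°.
Normalise into (−180°, 180°]: -327.7° + 360° = 32.3°.
Positive ⇒ the second point lies to the east; separation 32.3°.

32.3° east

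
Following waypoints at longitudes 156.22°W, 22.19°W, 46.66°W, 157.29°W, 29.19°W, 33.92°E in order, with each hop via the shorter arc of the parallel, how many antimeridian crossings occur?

0

Leg 1: -156.22° → -22.19°, shortest Δλ = 134.03° (east) — does not cross 180°.
Leg 2: -22.19° → -46.66°, shortest Δλ = -24.47° (west) — does not cross 180°.
Leg 3: -46.66° → -157.29°, shortest Δλ = -110.63° (west) — does not cross 180°.
Leg 4: -157.29° → -29.19°, shortest Δλ = 128.1° (east) — does not cross 180°.
Leg 5: -29.19° → +33.92°, shortest Δλ = 63.11° (east) — does not cross 180°.
Total crossings: 0.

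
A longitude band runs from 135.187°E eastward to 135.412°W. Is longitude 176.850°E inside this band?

Band width going east from +135.187° to -135.412°: ((-135.412 − 135.187) mod 360) = 89.401°.
Offset of +176.850° east of the west edge: ((176.850 − 135.187) mod 360) = 41.663°.
41.663° ≤ 89.401° ⇒ inside.

Yes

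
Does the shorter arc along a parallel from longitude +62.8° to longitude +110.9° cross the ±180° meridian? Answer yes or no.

Signed shortest Δλ = ((110.9 − 62.8 + 180) mod 360) − 180 = 48.1°.
Going east by 48.1° from +62.8° reaches +110.9° without touching 180°.

No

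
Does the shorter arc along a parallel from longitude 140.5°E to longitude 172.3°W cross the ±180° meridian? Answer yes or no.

Naïve |-172.3 − 140.5| = 312.8° > 180°, so the shorter arc goes the other way round — across 180°.
Signed shortest Δλ = ((-172.3 − 140.5 + 180) mod 360) − 180 = 47.2°.
Going east by 47.2° from +140.5° passes through 180° before reaching -172.3°.

Yes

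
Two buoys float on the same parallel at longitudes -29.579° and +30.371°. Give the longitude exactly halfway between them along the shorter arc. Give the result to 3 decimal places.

+0.396°

Signed shortest Δλ from -29.579° to +30.371° is +59.950°.
Midpoint longitude = -29.579° + (+59.950°)/2 = -29.579° + 29.975° = +0.396°.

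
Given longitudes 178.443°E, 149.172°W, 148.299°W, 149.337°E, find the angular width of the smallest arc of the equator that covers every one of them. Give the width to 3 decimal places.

Sort the longitudes: -149.172°, -148.299°, +149.337°, +178.443°.
Eastward gaps between consecutive values (wrapping around): 0.873°, 297.636°, 29.106°, 32.385°.
Largest gap = 297.636° ⇒ minimal covering band is its complement: 360° − 297.636° = 62.364°.
Band runs from +149.337° eastward to -148.299°, crossing the antimeridian.

62.364°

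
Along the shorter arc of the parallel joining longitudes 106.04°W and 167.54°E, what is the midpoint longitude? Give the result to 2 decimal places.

Signed shortest Δλ from -106.04° to +167.54° is -86.42°.
Midpoint longitude = -106.04° + (-86.42°)/2 = -106.04° − 43.21° = -149.25°.
(The naïve average (-106.04 + +167.54)/2 = 30.75° is on the wrong side of the globe.)

149.25°W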